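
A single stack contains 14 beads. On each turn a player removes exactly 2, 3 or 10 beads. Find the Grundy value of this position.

1

Compute g(0), g(1), … for moves {2, 3, 10}:
k:     0  1  2  3  4  5  6  7  8  9 10 11 12 13 14
g(k):  0  0  1  1  2  0  0  1  1  2  2  3  0  0  1
So g(14) = 1.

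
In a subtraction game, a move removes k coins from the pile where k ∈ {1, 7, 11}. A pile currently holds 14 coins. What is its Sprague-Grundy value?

0

Build the Grundy sequence with g(k) = mex{g(k−s) : s ∈ {1, 7, 11}, s ≤ k}:
g(0) = mex{} = 0
g(1) = mex{0} = 1
g(2) = mex{1} = 0
g(3) = mex{0} = 1
g(4) = mex{1} = 0
g(5) = mex{0} = 1
g(6) = mex{1} = 0
g(7) = mex{0} = 1
g(8) = mex{1} = 0
g(9) = mex{0} = 1
g(10) = mex{1} = 0
g(11) = mex{0} = 1
g(12) = mex{1} = 0
g(13) = mex{0} = 1
g(14) = mex{1} = 0
So g(14) = 0.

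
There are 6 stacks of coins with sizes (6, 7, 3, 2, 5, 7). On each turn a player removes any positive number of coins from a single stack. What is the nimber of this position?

2

In binary:
  110  (6)
  111  (7)
  011  (3)
  010  (2)
  101  (5)
  111  (7)
  ---
  010  (2)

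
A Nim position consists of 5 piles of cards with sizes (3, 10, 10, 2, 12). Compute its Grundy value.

Compute the nim-sum pairwise:
3 XOR 10 = 9
9 XOR 10 = 3
3 XOR 2 = 1
1 XOR 12 = 13

13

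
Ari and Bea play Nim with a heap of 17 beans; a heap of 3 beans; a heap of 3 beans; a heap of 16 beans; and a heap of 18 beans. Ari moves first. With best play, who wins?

Ari wins

Compute the nim-sum pairwise:
17 XOR 3 = 18
18 XOR 3 = 17
17 XOR 16 = 1
1 XOR 18 = 19
The nim-sum is 19 ≠ 0, so this is an N-position: the player to move can win; Ari has a winning move.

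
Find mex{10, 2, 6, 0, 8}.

0 is in the set but 1 is not, so the mex is 1.

1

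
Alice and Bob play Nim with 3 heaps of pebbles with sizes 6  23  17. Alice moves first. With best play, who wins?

Compute the nim-sum pairwise:
6 XOR 23 = 17
17 XOR 17 = 0
The nim-sum is 0, so this is a P-position: the player to move is in a losing position under optimal play; Alice is about to move from it and so loses — Bob wins.

Bob wins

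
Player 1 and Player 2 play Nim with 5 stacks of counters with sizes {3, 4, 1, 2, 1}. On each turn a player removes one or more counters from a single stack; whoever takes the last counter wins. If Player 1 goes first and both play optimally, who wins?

Player 1 wins

Nim-sum: 3 ⊕ 4 ⊕ 1 ⊕ 2 ⊕ 1 = 5.
The nim-sum is 5 ≠ 0, so this is an N-position: the player to move can win; Player 1 has a winning move.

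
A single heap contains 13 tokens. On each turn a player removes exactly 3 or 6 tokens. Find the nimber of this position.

Compute g(0), g(1), … for moves {3, 6}:
k:     0  1  2  3  4  5  6  7  8  9 10 11 12 13
g(k):  0  0  0  1  1  1  2  2  2  0  0  0  1  1
So g(13) = 1.

1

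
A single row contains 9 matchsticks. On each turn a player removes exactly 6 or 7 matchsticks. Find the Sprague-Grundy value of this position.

1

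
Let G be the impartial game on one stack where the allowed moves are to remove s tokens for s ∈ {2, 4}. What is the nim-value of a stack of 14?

1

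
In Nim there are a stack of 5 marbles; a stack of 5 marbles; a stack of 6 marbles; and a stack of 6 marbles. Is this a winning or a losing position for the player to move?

Losing position

Compute the nim-sum pairwise:
5 XOR 5 = 0
0 XOR 6 = 6
6 XOR 6 = 0
The nim-sum is 0, so this is a P-position: the player to move is in a losing position under optimal play.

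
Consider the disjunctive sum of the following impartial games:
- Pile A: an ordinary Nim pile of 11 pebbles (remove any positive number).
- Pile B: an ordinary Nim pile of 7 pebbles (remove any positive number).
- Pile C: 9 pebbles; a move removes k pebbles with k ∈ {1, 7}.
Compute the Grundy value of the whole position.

13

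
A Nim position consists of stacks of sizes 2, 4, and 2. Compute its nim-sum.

Bitwise XOR of the heap sizes:
  010  (2)
  100  (4)
  010  (2)
  ---
  100  (4)

4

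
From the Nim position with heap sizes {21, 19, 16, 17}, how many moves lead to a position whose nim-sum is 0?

In binary:
  10101  (21)
  10011  (19)
  10000  (16)
  10001  (17)
  -----
  00111  (7)
The overall nim-sum is X = 7. A heap of size p has a winning move iff p XOR X < p (reduce it to p XOR X).
  21: 21 XOR 7 = 18 < 21 — winning move (to 18).
  19: 19 XOR 7 = 20 ≥ 19 — no move.
  16: 16 XOR 7 = 23 ≥ 16 — no move.
  17: 17 XOR 7 = 22 ≥ 17 — no move.
That gives 1 winning move.

1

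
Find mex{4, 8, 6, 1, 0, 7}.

The values 0, 1 are all present; 2 is the first non-negative integer missing from the set.

2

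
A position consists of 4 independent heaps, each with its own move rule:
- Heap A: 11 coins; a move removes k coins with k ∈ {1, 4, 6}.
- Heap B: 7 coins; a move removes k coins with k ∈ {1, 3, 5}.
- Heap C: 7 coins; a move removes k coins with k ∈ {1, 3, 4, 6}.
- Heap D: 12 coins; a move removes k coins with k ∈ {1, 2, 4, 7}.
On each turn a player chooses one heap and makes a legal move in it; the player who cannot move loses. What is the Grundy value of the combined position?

For heap A, compute g(0), g(1), … with moves {1, 4, 6}:
k:     0  1  2  3  4  5  6  7  8  9 10 11
g(k):  0  1  0  1  2  0  1  0  1  2  0  1
So g(11) = 1.
For heap B, compute g(0), g(1), … with moves {1, 3, 5}:
g(0) = mex{} = 0
g(1) = mex{0} = 1
g(2) = mex{1} = 0
g(3) = mex{0} = 1
g(4) = mex{1} = 0
g(5) = mex{0} = 1
g(6) = mex{1} = 0
g(7) = mex{0} = 1
So g(7) = 1.
Build the Grundy sequence for heap C with g(k) = mex{g(k−s) : s ∈ {1, 3, 4, 6}, s ≤ k}:
k:     0  1  2  3  4  5  6  7
g(k):  0  1  0  1  2  3  2  0
So g(7) = 0.
Build the Grundy sequence for heap D with g(k) = mex{g(k−s) : s ∈ {1, 2, 4, 7}, s ≤ k}:
g(0) = mex{} = 0
g(1) = mex{0} = 1
g(2) = mex{0,1} = 2
g(3) = mex{1,2} = 0
g(4) = mex{0,2} = 1
g(5) = mex{0,1} = 2
g(6) = mex{1,2} = 0
g(7) = mex{0,2} = 1
g(8) = mex{0,1} = 2
g(9) = mex{1,2} = 0
g(10) = mex{0,2} = 1
g(11) = mex{0,1} = 2
g(12) = mex{1,2} = 0
So g(12) = 0.
The value of a disjunctive sum is the nim-sum of the parts.
Combined value = 1 XOR 1 XOR 0 XOR 0 = 0.

0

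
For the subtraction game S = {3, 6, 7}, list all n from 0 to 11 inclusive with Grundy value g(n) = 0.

0, 1, 2, 10, 11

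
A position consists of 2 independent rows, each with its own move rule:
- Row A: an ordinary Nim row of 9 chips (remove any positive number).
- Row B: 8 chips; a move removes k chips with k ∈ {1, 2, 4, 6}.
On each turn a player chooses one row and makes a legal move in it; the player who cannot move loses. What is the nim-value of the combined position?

9

Row A is a plain Nim row of size 9, so its Grundy value is 9.
Grundy values for row B (subtraction set {1, 2, 4, 6}):
g(0) = mex{} = 0
g(1) = mex{0} = 1
g(2) = mex{0,1} = 2
g(3) = mex{1,2} = 0
g(4) = mex{0,2} = 1
g(5) = mex{0,1} = 2
g(6) = mex{0,1,2} = 3
g(7) = mex{0,1,2,3} = 4
g(8) = mex{1,2,3,4} = 0
So g(8) = 0.
By the Sprague-Grundy theorem, the Grundy value of a sum of independent games is the XOR of the component values.
Combined value = 9 XOR 0 = 9.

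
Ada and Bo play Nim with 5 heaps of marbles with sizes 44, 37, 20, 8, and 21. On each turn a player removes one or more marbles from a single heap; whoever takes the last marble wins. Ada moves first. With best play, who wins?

Bo wins

Compute the nim-sum pairwise:
44 ^ 37 = 9
9 ^ 20 = 29
29 ^ 8 = 21
21 ^ 21 = 0
The nim-sum is 0, so this is a P-position: the player to move is in a losing position under optimal play; Ada is about to move from it and so loses — Bo wins.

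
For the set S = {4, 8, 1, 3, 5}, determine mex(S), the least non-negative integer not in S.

0

0 is not in the set, so the mex is 0.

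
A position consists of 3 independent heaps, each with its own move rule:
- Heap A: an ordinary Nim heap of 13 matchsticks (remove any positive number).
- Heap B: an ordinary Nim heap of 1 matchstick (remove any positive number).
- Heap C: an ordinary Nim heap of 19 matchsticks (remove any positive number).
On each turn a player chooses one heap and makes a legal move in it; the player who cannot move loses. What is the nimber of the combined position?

Heap A is a plain Nim heap of size 13, so its Grundy value is 13.
Heap B is a plain Nim heap of size 1, so its Grundy value is 1.
Heap C is a plain Nim heap of size 19, so its Grundy value is 19.
By the Sprague-Grundy theorem, the Grundy value of a sum of independent games is the XOR of the component values.
Combined value = 13 XOR 1 XOR 19 = 31.

31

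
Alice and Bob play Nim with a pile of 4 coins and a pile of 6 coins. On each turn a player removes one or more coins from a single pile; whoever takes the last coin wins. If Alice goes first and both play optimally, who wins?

Compute the nim-sum pairwise:
4 ^ 6 = 2
The nim-sum is 2 ≠ 0, so this is an N-position: the player to move can win; Alice has a winning move.

Alice wins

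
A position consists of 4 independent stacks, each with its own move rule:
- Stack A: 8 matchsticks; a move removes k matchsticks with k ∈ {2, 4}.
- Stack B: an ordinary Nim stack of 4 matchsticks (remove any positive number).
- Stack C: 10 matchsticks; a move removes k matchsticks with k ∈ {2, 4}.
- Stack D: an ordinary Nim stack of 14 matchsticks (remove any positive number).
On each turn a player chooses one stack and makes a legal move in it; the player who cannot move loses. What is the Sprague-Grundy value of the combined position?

9

Build the Grundy sequence for stack A with g(k) = mex{g(k−s) : s ∈ {2, 4}, s ≤ k}:
g(0) = mex{} = 0
g(1) = mex{} = 0
g(2) = mex{0} = 1
g(3) = mex{0} = 1
g(4) = mex{0,1} = 2
g(5) = mex{0,1} = 2
g(6) = mex{1,2} = 0
g(7) = mex{1,2} = 0
g(8) = mex{0,2} = 1
So g(8) = 1.
Stack B is a plain Nim stack of size 4, so its Grundy value is 4.
Build the Grundy sequence for stack C with g(k) = mex{g(k−s) : s ∈ {2, 4}, s ≤ k}:
k:     0  1  2  3  4  5  6  7  8  9 10
g(k):  0  0  1  1  2  2  0  0  1  1  2
So g(10) = 2.
Stack D is a plain Nim stack of size 14, so its Grundy value is 14.
The value of a disjunctive sum is the nim-sum of the parts.
Combined value = 1 XOR 4 XOR 2 XOR 14 = 9.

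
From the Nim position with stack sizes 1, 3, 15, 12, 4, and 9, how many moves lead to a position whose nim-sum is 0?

In binary:
  0001  (1)
  0011  (3)
  1111  (15)
  1100  (12)
  0100  (4)
  1001  (9)
  ----
  1100  (12)
The overall nim-sum is X = 12. A stack of size p has a winning move iff p XOR X < p (reduce it to p XOR X).
  1: 1 XOR 12 = 13 ≥ 1 — no move.
  3: 3 XOR 12 = 15 ≥ 3 — no move.
  15: 15 XOR 12 = 3 < 15 — winning move (to 3).
  12: 12 XOR 12 = 0 < 12 — winning move (to 0).
  4: 4 XOR 12 = 8 ≥ 4 — no move.
  9: 9 XOR 12 = 5 < 9 — winning move (to 5).
That gives 3 winning moves.

3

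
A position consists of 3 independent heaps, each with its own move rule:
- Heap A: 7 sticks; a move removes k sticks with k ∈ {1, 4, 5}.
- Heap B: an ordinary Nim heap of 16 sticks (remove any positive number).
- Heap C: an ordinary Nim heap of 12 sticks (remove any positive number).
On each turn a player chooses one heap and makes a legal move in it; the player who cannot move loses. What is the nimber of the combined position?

31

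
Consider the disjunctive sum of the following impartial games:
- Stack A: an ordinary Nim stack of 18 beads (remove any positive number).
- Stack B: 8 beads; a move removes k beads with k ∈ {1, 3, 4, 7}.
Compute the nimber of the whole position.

18

Stack A is a plain Nim stack of size 18, so its Grundy value is 18.
Build the Grundy sequence for stack B with g(k) = mex{g(k−s) : s ∈ {1, 3, 4, 7}, s ≤ k}:
k:     0  1  2  3  4  5  6  7  8
g(k):  0  1  0  1  2  3  2  3  0
So g(8) = 0.
By the Sprague-Grundy theorem, the Grundy value of a sum of independent games is the XOR of the component values.
Combined value = 18 ⊕ 0 = 18.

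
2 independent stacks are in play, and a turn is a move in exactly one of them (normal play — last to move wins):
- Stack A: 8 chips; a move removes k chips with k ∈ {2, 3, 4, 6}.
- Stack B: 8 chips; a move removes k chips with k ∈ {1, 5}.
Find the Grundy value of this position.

Grundy values for stack A (subtraction set {2, 3, 4, 6}):
g(0) = mex{} = 0
g(1) = mex{} = 0
g(2) = mex{0} = 1
g(3) = mex{0} = 1
g(4) = mex{0,1} = 2
g(5) = mex{0,1} = 2
g(6) = mex{0,1,2} = 3
g(7) = mex{0,1,2} = 3
g(8) = mex{1,2,3} = 0
So g(8) = 0.
Grundy values for stack B (subtraction set {1, 5}):
g(0) = mex{} = 0
g(1) = mex{0} = 1
g(2) = mex{1} = 0
g(3) = mex{0} = 1
g(4) = mex{1} = 0
g(5) = mex{0} = 1
g(6) = mex{1} = 0
g(7) = mex{0} = 1
g(8) = mex{1} = 0
So g(8) = 0.
The value of a disjunctive sum is the nim-sum of the parts.
Combined value = 0 XOR 0 = 0.

0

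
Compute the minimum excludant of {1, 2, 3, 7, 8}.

0

0 is not in the set, so the mex is 0.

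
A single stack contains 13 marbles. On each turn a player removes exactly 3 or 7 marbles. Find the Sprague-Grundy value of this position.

Build the Grundy sequence with g(k) = mex{g(k−s) : s ∈ {3, 7}, s ≤ k}:
g(0) = mex{} = 0
g(1) = mex{} = 0
g(2) = mex{} = 0
g(3) = mex{0} = 1
g(4) = mex{0} = 1
g(5) = mex{0} = 1
g(6) = mex{1} = 0
g(7) = mex{0,1} = 2
g(8) = mex{0,1} = 2
g(9) = mex{0} = 1
g(10) = mex{1,2} = 0
g(11) = mex{1,2} = 0
g(12) = mex{1} = 0
g(13) = mex{0} = 1
So g(13) = 1.

1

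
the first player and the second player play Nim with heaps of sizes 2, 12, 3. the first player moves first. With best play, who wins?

the first player wins

In binary:
  0010  (2)
  1100  (12)
  0011  (3)
  ----
  1101  (13)
The nim-sum is 13 ≠ 0, so this is an N-position: the player to move can win; the first player has a winning move.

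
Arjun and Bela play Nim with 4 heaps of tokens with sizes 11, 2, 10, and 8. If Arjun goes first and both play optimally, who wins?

Arjun wins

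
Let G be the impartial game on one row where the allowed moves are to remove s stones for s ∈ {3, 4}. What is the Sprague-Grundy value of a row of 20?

Build the Grundy sequence with g(k) = mex{g(k−s) : s ∈ {3, 4}, s ≤ k}:
k:     0  1  2  3  4  5  6  7  8  9 10 11 12 13 14 15 16 17 18 19 20
g(k):  0  0  0  1  1  1  2  0  0  0  1  1  1  2  0  0  0  1  1  1  2
So g(20) = 2.

2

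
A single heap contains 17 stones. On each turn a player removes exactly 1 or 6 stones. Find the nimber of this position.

1

Build the Grundy sequence with g(k) = mex{g(k−s) : s ∈ {1, 6}, s ≤ k}:
k:     0  1  2  3  4  5  6  7  8  9 10 11 12 13 14 15 16 17
g(k):  0  1  0  1  0  1  2  0  1  0  1  0  1  2  0  1  0  1
So g(17) = 1.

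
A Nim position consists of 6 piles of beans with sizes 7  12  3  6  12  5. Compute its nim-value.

In binary:
  0111  (7)
  1100  (12)
  0011  (3)
  0110  (6)
  1100  (12)
  0101  (5)
  ----
  0111  (7)

7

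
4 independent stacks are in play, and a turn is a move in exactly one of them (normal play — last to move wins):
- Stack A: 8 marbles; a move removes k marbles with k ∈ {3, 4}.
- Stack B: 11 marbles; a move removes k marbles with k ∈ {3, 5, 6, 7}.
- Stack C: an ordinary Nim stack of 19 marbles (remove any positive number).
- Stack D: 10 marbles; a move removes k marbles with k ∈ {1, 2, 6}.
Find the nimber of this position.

19

For stack A, compute g(0), g(1), … with moves {3, 4}:
g(0) = mex{} = 0
g(1) = mex{} = 0
g(2) = mex{} = 0
g(3) = mex{0} = 1
g(4) = mex{0} = 1
g(5) = mex{0} = 1
g(6) = mex{0,1} = 2
g(7) = mex{1} = 0
g(8) = mex{1} = 0
So g(8) = 0.
Build the Grundy sequence for stack B with g(k) = mex{g(k−s) : s ∈ {3, 5, 6, 7}, s ≤ k}:
g(0) = mex{} = 0
g(1) = mex{} = 0
g(2) = mex{} = 0
g(3) = mex{0} = 1
g(4) = mex{0} = 1
g(5) = mex{0} = 1
g(6) = mex{0,1} = 2
g(7) = mex{0,1} = 2
g(8) = mex{0,1} = 2
g(9) = mex{0,1,2} = 3
g(10) = mex{1,2} = 0
g(11) = mex{1,2} = 0
So g(11) = 0.
Stack C is a plain Nim stack of size 19, so its Grundy value is 19.
Grundy values for stack D (subtraction set {1, 2, 6}):
k:     0  1  2  3  4  5  6  7  8  9 10
g(k):  0  1  2  0  1  2  3  0  1  2  0
So g(10) = 0.
By the Sprague-Grundy theorem, the Grundy value of a sum of independent games is the XOR of the component values.
Combined value = 0 ⊕ 0 ⊕ 19 ⊕ 0 = 19.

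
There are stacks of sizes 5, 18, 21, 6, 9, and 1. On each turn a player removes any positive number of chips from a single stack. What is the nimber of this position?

12

Compute the nim-sum pairwise:
5 ⊕ 18 = 23
23 ⊕ 21 = 2
2 ⊕ 6 = 4
4 ⊕ 9 = 13
13 ⊕ 1 = 12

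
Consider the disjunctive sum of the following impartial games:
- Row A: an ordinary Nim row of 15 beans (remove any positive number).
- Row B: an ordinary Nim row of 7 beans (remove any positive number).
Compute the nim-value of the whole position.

8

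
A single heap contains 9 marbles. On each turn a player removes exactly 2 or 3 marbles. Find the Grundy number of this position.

2

Compute g(0), g(1), … for moves {2, 3}:
k:     0  1  2  3  4  5  6  7  8  9
g(k):  0  0  1  1  2  0  0  1  1  2
So g(9) = 2.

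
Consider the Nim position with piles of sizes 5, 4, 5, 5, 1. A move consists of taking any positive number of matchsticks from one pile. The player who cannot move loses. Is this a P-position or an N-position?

P-position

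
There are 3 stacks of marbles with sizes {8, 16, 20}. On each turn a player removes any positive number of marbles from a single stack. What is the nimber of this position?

12

Nim-sum: 8 XOR 16 XOR 20 = 12.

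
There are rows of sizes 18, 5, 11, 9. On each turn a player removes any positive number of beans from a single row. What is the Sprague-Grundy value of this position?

Write each in binary and XOR column by column:
  10010  (18)
  00101  (5)
  01011  (11)
  01001  (9)
  -----
  10101  (21)

21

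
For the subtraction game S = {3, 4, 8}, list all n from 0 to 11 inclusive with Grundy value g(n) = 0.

Grundy values for subtraction set {3, 4, 8}:
g(0) = mex{} = 0
g(1) = mex{} = 0
g(2) = mex{} = 0
g(3) = mex{0} = 1
g(4) = mex{0} = 1
g(5) = mex{0} = 1
g(6) = mex{0,1} = 2
g(7) = mex{1} = 0
g(8) = mex{0,1} = 2
g(9) = mex{0,1,2} = 3
g(10) = mex{0,2} = 1
g(11) = mex{0,1,2} = 3
The P-positions (g = 0) in 0..11 are 0, 1, 2, 7.

0, 1, 2, 7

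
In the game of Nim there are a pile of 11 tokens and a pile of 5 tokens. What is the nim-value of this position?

Nim-sum: 11 ^ 5 = 14.

14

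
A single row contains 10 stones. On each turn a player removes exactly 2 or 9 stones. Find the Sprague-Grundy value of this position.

1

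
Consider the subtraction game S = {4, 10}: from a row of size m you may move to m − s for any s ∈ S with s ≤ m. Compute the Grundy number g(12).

1

Compute g(0), g(1), … for moves {4, 10}:
g(0) = mex{} = 0
g(1) = mex{} = 0
g(2) = mex{} = 0
g(3) = mex{} = 0
g(4) = mex{0} = 1
g(5) = mex{0} = 1
g(6) = mex{0} = 1
g(7) = mex{0} = 1
g(8) = mex{1} = 0
g(9) = mex{1} = 0
g(10) = mex{0,1} = 2
g(11) = mex{0,1} = 2
g(12) = mex{0} = 1
So g(12) = 1.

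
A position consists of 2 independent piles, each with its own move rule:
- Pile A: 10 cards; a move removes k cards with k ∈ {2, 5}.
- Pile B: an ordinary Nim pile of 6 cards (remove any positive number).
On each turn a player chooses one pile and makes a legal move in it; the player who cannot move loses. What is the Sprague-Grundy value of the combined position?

Grundy values for pile A (subtraction set {2, 5}):
k:     0  1  2  3  4  5  6  7  8  9 10
g(k):  0  0  1  1  0  2  1  0  0  1  1
So g(10) = 1.
Pile B is a plain Nim pile of size 6, so its Grundy value is 6.
The value of a disjunctive sum is the nim-sum of the parts.
Combined value = 1 ⊕ 6 = 7.

7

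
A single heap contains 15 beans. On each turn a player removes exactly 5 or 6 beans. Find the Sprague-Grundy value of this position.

0

Compute g(0), g(1), … for moves {5, 6}:
k:     0  1  2  3  4  5  6  7  8  9 10 11 12 13 14 15
g(k):  0  0  0  0  0  1  1  1  1  1  2  0  0  0  0  0
So g(15) = 0.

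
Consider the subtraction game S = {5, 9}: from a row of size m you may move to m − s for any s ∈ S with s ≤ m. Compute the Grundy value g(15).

0

Build the Grundy sequence with g(k) = mex{g(k−s) : s ∈ {5, 9}, s ≤ k}:
k:     0  1  2  3  4  5  6  7  8  9 10 11 12 13 14 15
g(k):  0  0  0  0  0  1  1  1  1  1  2  2  2  2  0  0
So g(15) = 0.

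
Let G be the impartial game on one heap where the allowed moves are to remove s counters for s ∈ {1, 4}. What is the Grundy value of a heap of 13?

Grundy values for subtraction set {1, 4}:
g(0) = mex{} = 0
g(1) = mex{0} = 1
g(2) = mex{1} = 0
g(3) = mex{0} = 1
g(4) = mex{0,1} = 2
g(5) = mex{1,2} = 0
g(6) = mex{0} = 1
g(7) = mex{1} = 0
g(8) = mex{0,2} = 1
g(9) = mex{0,1} = 2
g(10) = mex{1,2} = 0
g(11) = mex{0} = 1
g(12) = mex{1} = 0
g(13) = mex{0,2} = 1
So g(13) = 1.

1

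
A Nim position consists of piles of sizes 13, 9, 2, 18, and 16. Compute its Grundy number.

Compute the nim-sum pairwise:
13 ^ 9 = 4
4 ^ 2 = 6
6 ^ 18 = 20
20 ^ 16 = 4

4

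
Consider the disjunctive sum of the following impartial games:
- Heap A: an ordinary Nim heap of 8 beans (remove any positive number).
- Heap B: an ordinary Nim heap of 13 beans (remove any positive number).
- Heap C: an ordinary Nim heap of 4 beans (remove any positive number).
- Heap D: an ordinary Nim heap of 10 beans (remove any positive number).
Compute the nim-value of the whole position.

11

Heap A is a plain Nim heap of size 8, so its Grundy value is 8.
Heap B is a plain Nim heap of size 13, so its Grundy value is 13.
Heap C is a plain Nim heap of size 4, so its Grundy value is 4.
Heap D is a plain Nim heap of size 10, so its Grundy value is 10.
The value of a disjunctive sum is the nim-sum of the parts.
Combined value = 8 ⊕ 13 ⊕ 4 ⊕ 10 = 11.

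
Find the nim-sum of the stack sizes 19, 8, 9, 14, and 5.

25

Compute the nim-sum pairwise:
19 ^ 8 = 27
27 ^ 9 = 18
18 ^ 14 = 28
28 ^ 5 = 25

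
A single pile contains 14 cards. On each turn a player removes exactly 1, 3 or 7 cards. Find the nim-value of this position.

0

Build the Grundy sequence with g(k) = mex{g(k−s) : s ∈ {1, 3, 7}, s ≤ k}:
k:     0  1  2  3  4  5  6  7  8  9 10 11 12 13 14
g(k):  0  1  0  1  0  1  0  1  0  1  0  1  0  1  0
So g(14) = 0.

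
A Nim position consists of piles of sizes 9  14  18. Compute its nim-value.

21

Bitwise XOR of the heap sizes:
  01001  (9)
  01110  (14)
  10010  (18)
  -----
  10101  (21)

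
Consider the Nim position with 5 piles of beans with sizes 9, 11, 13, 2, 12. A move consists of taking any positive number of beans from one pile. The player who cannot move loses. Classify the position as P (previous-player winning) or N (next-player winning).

N-position

Compute the nim-sum pairwise:
9 ^ 11 = 2
2 ^ 13 = 15
15 ^ 2 = 13
13 ^ 12 = 1
The nim-sum is 1 ≠ 0, so this is an N-position: the player to move can win.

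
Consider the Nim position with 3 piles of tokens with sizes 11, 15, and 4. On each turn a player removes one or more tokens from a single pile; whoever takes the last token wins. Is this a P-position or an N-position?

Write each in binary and XOR column by column:
  1011  (11)
  1111  (15)
  0100  (4)
  ----
  0000  (0)
The nim-sum is 0, so this is a P-position: the player to move is in a losing position under optimal play.

P-position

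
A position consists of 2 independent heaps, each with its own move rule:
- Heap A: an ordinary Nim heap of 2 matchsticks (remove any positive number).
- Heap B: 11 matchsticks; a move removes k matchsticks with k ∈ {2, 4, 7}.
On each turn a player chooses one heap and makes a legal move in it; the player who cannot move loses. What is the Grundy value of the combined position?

Heap A is a plain Nim heap of size 2, so its Grundy value is 2.
Build the Grundy sequence for heap B with g(k) = mex{g(k−s) : s ∈ {2, 4, 7}, s ≤ k}:
k:     0  1  2  3  4  5  6  7  8  9 10 11
g(k):  0  0  1  1  2  2  0  3  1  0  2  1
So g(11) = 1.
The value of a disjunctive sum is the nim-sum of the parts.
Combined value = 2 ⊕ 1 = 3.

3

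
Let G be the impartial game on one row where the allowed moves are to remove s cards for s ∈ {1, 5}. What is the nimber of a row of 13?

Grundy values for subtraction set {1, 5}:
k:     0  1  2  3  4  5  6  7  8  9 10 11 12 13
g(k):  0  1  0  1  0  1  0  1  0  1  0  1  0  1
So g(13) = 1.

1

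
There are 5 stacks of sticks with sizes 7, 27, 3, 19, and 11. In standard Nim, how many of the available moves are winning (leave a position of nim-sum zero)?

1

Compute the nim-sum pairwise:
7 ^ 27 = 28
28 ^ 3 = 31
31 ^ 19 = 12
12 ^ 11 = 7
The overall nim-sum is X = 7. A stack of size p has a winning move iff p XOR X < p (reduce it to p XOR X).
  7: 7 XOR 7 = 0 < 7 — winning move (to 0).
  27: 27 XOR 7 = 28 ≥ 27 — no move.
  3: 3 XOR 7 = 4 ≥ 3 — no move.
  19: 19 XOR 7 = 20 ≥ 19 — no move.
  11: 11 XOR 7 = 12 ≥ 11 — no move.
That gives 1 winning move.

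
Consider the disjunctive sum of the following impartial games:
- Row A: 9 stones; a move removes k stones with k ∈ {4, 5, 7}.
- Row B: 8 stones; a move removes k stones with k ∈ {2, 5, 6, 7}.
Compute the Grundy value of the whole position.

0

Build the Grundy sequence for row A with g(k) = mex{g(k−s) : s ∈ {4, 5, 7}, s ≤ k}:
k:     0  1  2  3  4  5  6  7  8  9
g(k):  0  0  0  0  1  1  1  1  2  2
So g(9) = 2.
Build the Grundy sequence for row B with g(k) = mex{g(k−s) : s ∈ {2, 5, 6, 7}, s ≤ k}:
k:     0  1  2  3  4  5  6  7  8
g(k):  0  0  1  1  0  2  1  3  2
So g(8) = 2.
The value of a disjunctive sum is the nim-sum of the parts.
Combined value = 2 ⊕ 2 = 0.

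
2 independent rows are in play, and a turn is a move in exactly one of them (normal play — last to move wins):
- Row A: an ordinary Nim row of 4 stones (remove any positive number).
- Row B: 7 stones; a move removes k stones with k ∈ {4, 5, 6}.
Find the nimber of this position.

5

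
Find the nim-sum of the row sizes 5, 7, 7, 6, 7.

4

Compute the nim-sum pairwise:
5 XOR 7 = 2
2 XOR 7 = 5
5 XOR 6 = 3
3 XOR 7 = 4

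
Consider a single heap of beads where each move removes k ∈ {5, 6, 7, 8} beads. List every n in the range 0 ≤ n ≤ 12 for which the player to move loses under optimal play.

0, 1, 2, 3, 4

Build the Grundy sequence with g(k) = mex{g(k−s) : s ∈ {5, 6, 7, 8}, s ≤ k}:
k:     0  1  2  3  4  5  6  7  8  9 10 11 12
g(k):  0  0  0  0  0  1  1  1  1  1  2  2  2
The P-positions (g = 0) in 0..12 are 0, 1, 2, 3, 4.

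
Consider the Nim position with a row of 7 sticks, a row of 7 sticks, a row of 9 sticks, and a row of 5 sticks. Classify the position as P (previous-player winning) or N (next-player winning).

N-position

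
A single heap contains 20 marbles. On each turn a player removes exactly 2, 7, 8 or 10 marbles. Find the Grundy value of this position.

0

Compute g(0), g(1), … for moves {2, 7, 8, 10}:
k:     0  1  2  3  4  5  6  7  8  9 10 11 12 13 14 15 16 17 18 19 20
g(k):  0  0  1  1  0  0  1  1  2  2  3  3  2  2  3  3  0  0  1  1  0
So g(20) = 0.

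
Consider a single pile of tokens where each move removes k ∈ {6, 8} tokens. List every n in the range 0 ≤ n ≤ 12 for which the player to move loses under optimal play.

Grundy values for subtraction set {6, 8}:
g(0) = mex{} = 0
g(1) = mex{} = 0
g(2) = mex{} = 0
g(3) = mex{} = 0
g(4) = mex{} = 0
g(5) = mex{} = 0
g(6) = mex{0} = 1
g(7) = mex{0} = 1
g(8) = mex{0} = 1
g(9) = mex{0} = 1
g(10) = mex{0} = 1
g(11) = mex{0} = 1
g(12) = mex{0,1} = 2
The P-positions (g = 0) in 0..12 are 0, 1, 2, 3, 4, 5.

0, 1, 2, 3, 4, 5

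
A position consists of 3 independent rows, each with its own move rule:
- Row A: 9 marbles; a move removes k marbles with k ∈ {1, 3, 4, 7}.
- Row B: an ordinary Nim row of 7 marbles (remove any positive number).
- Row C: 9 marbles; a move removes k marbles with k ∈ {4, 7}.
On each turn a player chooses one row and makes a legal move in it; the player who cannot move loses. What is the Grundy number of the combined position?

4

For row A, compute g(0), g(1), … with moves {1, 3, 4, 7}:
g(0) = mex{} = 0
g(1) = mex{0} = 1
g(2) = mex{1} = 0
g(3) = mex{0} = 1
g(4) = mex{0,1} = 2
g(5) = mex{0,1,2} = 3
g(6) = mex{0,1,3} = 2
g(7) = mex{0,1,2} = 3
g(8) = mex{1,2,3} = 0
g(9) = mex{0,2,3} = 1
So g(9) = 1.
Row B is a plain Nim row of size 7, so its Grundy value is 7.
Grundy values for row C (subtraction set {4, 7}):
k:     0  1  2  3  4  5  6  7  8  9
g(k):  0  0  0  0  1  1  1  1  2  2
So g(9) = 2.
By the Sprague-Grundy theorem, the Grundy value of a sum of independent games is the XOR of the component values.
Combined value = 1 ⊕ 7 ⊕ 2 = 4.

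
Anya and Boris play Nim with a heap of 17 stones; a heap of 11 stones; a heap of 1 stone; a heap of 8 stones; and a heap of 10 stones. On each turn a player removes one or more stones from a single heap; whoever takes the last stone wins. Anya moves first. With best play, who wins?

Anya wins

In binary:
  10001  (17)
  01011  (11)
  00001  (1)
  01000  (8)
  01010  (10)
  -----
  11001  (25)
The nim-sum is 25 ≠ 0, so this is an N-position: the player to move can win; Anya has a winning move.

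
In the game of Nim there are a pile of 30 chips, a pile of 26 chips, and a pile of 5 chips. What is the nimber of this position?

Compute the nim-sum pairwise:
30 ^ 26 = 4
4 ^ 5 = 1

1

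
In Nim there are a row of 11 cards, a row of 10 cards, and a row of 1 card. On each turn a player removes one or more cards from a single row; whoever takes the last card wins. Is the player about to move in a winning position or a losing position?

Nim-sum: 11 ^ 10 ^ 1 = 0.
The nim-sum is 0, so this is a P-position: the player to move is in a losing position under optimal play.

Losing position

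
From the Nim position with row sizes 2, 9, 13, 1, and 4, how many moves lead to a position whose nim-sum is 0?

Nim-sum: 2 XOR 9 XOR 13 XOR 1 XOR 4 = 3.
The overall nim-sum is X = 3. A row of size p has a winning move iff p XOR X < p (reduce it to p XOR X).
  2: 2 XOR 3 = 1 < 2 — winning move (to 1).
  9: 9 XOR 3 = 10 ≥ 9 — no move.
  13: 13 XOR 3 = 14 ≥ 13 — no move.
  1: 1 XOR 3 = 2 ≥ 1 — no move.
  4: 4 XOR 3 = 7 ≥ 4 — no move.
That gives 1 winning move.

1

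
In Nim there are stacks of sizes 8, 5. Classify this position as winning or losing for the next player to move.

In binary:
  1000  (8)
  0101  (5)
  ----
  1101  (13)
The nim-sum is 13 ≠ 0, so this is an N-position: the player to move can win.

Winning position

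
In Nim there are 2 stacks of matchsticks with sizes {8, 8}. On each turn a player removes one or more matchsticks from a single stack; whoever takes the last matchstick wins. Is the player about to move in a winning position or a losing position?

Nim-sum: 8 ⊕ 8 = 0.
The nim-sum is 0, so this is a P-position: the player to move is in a losing position under optimal play.

Losing position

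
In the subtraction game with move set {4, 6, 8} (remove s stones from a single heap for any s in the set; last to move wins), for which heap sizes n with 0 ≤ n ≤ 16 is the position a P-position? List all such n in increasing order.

0, 1, 2, 3, 12, 13, 14, 15

Grundy values for subtraction set {4, 6, 8}:
k:     0  1  2  3  4  5  6  7  8  9 10 11 12 13 14 15 16
g(k):  0  0  0  0  1  1  1  1  2  2  2  2  0  0  0  0  1
The P-positions (g = 0) in 0..16 are 0, 1, 2, 3, 12, 13, 14, 15.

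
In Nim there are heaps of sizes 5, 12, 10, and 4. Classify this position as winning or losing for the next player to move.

Nim-sum: 5 XOR 12 XOR 10 XOR 4 = 7.
The nim-sum is 7 ≠ 0, so this is an N-position: the player to move can win.

Winning position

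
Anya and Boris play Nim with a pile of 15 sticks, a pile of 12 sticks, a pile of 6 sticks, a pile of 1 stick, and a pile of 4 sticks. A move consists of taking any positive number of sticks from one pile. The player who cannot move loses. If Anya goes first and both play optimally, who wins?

Boris wins

Compute the nim-sum pairwise:
15 ^ 12 = 3
3 ^ 6 = 5
5 ^ 1 = 4
4 ^ 4 = 0
The nim-sum is 0, so this is a P-position: the player to move is in a losing position under optimal play; Anya is about to move from it and so loses — Boris wins.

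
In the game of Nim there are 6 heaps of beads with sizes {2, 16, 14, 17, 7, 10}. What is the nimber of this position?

0

Write each in binary and XOR column by column:
  00010  (2)
  10000  (16)
  01110  (14)
  10001  (17)
  00111  (7)
  01010  (10)
  -----
  00000  (0)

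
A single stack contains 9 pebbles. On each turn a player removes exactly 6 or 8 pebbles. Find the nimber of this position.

Build the Grundy sequence with g(k) = mex{g(k−s) : s ∈ {6, 8}, s ≤ k}:
k:     0  1  2  3  4  5  6  7  8  9
g(k):  0  0  0  0  0  0  1  1  1  1
So g(9) = 1.

1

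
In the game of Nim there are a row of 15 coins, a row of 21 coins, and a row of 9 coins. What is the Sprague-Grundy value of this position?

19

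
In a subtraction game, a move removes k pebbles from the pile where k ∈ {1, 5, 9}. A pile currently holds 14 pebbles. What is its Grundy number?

Compute g(0), g(1), … for moves {1, 5, 9}:
g(0) = mex{} = 0
g(1) = mex{0} = 1
g(2) = mex{1} = 0
g(3) = mex{0} = 1
g(4) = mex{1} = 0
g(5) = mex{0} = 1
g(6) = mex{1} = 0
g(7) = mex{0} = 1
g(8) = mex{1} = 0
g(9) = mex{0} = 1
g(10) = mex{1} = 0
g(11) = mex{0} = 1
g(12) = mex{1} = 0
g(13) = mex{0} = 1
g(14) = mex{1} = 0
So g(14) = 0.

0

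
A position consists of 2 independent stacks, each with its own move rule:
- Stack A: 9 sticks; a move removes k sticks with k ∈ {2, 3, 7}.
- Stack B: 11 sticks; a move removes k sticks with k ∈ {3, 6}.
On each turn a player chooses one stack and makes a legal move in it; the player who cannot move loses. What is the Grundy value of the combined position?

Build the Grundy sequence for stack A with g(k) = mex{g(k−s) : s ∈ {2, 3, 7}, s ≤ k}:
g(0) = mex{} = 0
g(1) = mex{} = 0
g(2) = mex{0} = 1
g(3) = mex{0} = 1
g(4) = mex{0,1} = 2
g(5) = mex{1} = 0
g(6) = mex{1,2} = 0
g(7) = mex{0,2} = 1
g(8) = mex{0} = 1
g(9) = mex{0,1} = 2
So g(9) = 2.
For stack B, compute g(0), g(1), … with moves {3, 6}:
g(0) = mex{} = 0
g(1) = mex{} = 0
g(2) = mex{} = 0
g(3) = mex{0} = 1
g(4) = mex{0} = 1
g(5) = mex{0} = 1
g(6) = mex{0,1} = 2
g(7) = mex{0,1} = 2
g(8) = mex{0,1} = 2
g(9) = mex{1,2} = 0
g(10) = mex{1,2} = 0
g(11) = mex{1,2} = 0
So g(11) = 0.
By the Sprague-Grundy theorem, the Grundy value of a sum of independent games is the XOR of the component values.
Combined value = 2 ⊕ 0 = 2.

2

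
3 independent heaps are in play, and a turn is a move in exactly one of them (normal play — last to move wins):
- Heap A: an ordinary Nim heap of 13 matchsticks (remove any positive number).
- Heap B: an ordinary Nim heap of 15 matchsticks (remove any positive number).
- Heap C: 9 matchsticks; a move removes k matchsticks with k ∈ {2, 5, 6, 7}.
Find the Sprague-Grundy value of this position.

0

Heap A is a plain Nim heap of size 13, so its Grundy value is 13.
Heap B is a plain Nim heap of size 15, so its Grundy value is 15.
Build the Grundy sequence for heap C with g(k) = mex{g(k−s) : s ∈ {2, 5, 6, 7}, s ≤ k}:
g(0) = mex{} = 0
g(1) = mex{} = 0
g(2) = mex{0} = 1
g(3) = mex{0} = 1
g(4) = mex{1} = 0
g(5) = mex{0,1} = 2
g(6) = mex{0} = 1
g(7) = mex{0,1,2} = 3
g(8) = mex{0,1} = 2
g(9) = mex{0,1,3} = 2
So g(9) = 2.
The value of a disjunctive sum is the nim-sum of the parts.
Combined value = 13 ⊕ 15 ⊕ 2 = 0.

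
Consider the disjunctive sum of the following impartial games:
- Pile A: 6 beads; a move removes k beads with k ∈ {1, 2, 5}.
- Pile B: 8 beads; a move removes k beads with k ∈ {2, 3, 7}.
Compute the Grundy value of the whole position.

Grundy values for pile A (subtraction set {1, 2, 5}):
k:     0  1  2  3  4  5  6
g(k):  0  1  2  0  1  2  0
So g(6) = 0.
For pile B, compute g(0), g(1), … with moves {2, 3, 7}:
g(0) = mex{} = 0
g(1) = mex{} = 0
g(2) = mex{0} = 1
g(3) = mex{0} = 1
g(4) = mex{0,1} = 2
g(5) = mex{1} = 0
g(6) = mex{1,2} = 0
g(7) = mex{0,2} = 1
g(8) = mex{0} = 1
So g(8) = 1.
By the Sprague-Grundy theorem, the Grundy value of a sum of independent games is the XOR of the component values.
Combined value = 0 XOR 1 = 1.

1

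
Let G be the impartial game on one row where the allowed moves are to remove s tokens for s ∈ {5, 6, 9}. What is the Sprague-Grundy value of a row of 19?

1

Grundy values for subtraction set {5, 6, 9}:
k:     0  1  2  3  4  5  6  7  8  9 10 11 12 13 14 15 16 17 18 19
g(k):  0  0  0  0  0  1  1  1  1  1  2  2  2  2  0  0  0  0  0  1
So g(19) = 1.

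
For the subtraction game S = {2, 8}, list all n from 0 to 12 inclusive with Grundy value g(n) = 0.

0, 1, 4, 5, 10, 11

Grundy values for subtraction set {2, 8}:
k:     0  1  2  3  4  5  6  7  8  9 10 11 12
g(k):  0  0  1  1  0  0  1  1  2  2  0  0  1
The P-positions (g = 0) in 0..12 are 0, 1, 4, 5, 10, 11.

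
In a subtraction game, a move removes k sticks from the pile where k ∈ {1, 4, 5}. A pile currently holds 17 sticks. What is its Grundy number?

1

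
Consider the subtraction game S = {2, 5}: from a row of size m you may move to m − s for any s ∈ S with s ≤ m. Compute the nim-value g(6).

Build the Grundy sequence with g(k) = mex{g(k−s) : s ∈ {2, 5}, s ≤ k}:
k:     0  1  2  3  4  5  6
g(k):  0  0  1  1  0  2  1
So g(6) = 1.

1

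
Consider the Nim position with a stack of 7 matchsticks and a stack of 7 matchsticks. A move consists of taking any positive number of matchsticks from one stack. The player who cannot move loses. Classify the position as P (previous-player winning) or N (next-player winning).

Compute the nim-sum pairwise:
7 XOR 7 = 0
The nim-sum is 0, so this is a P-position: the player to move is in a losing position under optimal play.

P-position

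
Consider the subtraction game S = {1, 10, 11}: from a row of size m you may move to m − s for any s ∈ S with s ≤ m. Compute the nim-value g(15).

3

Build the Grundy sequence with g(k) = mex{g(k−s) : s ∈ {1, 10, 11}, s ≤ k}:
k:     0  1  2  3  4  5  6  7  8  9 10 11 12 13 14 15
g(k):  0  1  0  1  0  1  0  1  0  1  2  3  2  3  2  3
So g(15) = 3.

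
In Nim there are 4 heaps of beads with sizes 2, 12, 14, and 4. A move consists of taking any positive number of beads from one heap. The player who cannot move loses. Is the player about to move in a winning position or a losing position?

Bitwise XOR of the heap sizes:
  0010  (2)
  1100  (12)
  1110  (14)
  0100  (4)
  ----
  0100  (4)
The nim-sum is 4 ≠ 0, so this is an N-position: the player to move can win.

Winning position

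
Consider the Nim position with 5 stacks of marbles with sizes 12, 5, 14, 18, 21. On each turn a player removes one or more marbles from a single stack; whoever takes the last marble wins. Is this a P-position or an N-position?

Write each in binary and XOR column by column:
  01100  (12)
  00101  (5)
  01110  (14)
  10010  (18)
  10101  (21)
  -----
  00000  (0)
The nim-sum is 0, so this is a P-position: the player to move is in a losing position under optimal play.

P-position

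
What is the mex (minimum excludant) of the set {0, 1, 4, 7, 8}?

2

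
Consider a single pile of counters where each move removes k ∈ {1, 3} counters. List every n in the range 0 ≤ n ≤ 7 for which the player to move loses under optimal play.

0, 2, 4, 6

Compute g(0), g(1), … for moves {1, 3}:
g(0) = mex{} = 0
g(1) = mex{0} = 1
g(2) = mex{1} = 0
g(3) = mex{0} = 1
g(4) = mex{1} = 0
g(5) = mex{0} = 1
g(6) = mex{1} = 0
g(7) = mex{0} = 1
The P-positions (g = 0) in 0..7 are 0, 2, 4, 6.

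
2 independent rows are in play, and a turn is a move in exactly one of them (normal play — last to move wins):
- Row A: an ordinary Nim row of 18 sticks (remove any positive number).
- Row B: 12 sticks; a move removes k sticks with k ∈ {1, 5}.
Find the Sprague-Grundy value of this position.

Row A is a plain Nim row of size 18, so its Grundy value is 18.
Build the Grundy sequence for row B with g(k) = mex{g(k−s) : s ∈ {1, 5}, s ≤ k}:
g(0) = mex{} = 0
g(1) = mex{0} = 1
g(2) = mex{1} = 0
g(3) = mex{0} = 1
g(4) = mex{1} = 0
g(5) = mex{0} = 1
g(6) = mex{1} = 0
g(7) = mex{0} = 1
g(8) = mex{1} = 0
g(9) = mex{0} = 1
g(10) = mex{1} = 0
g(11) = mex{0} = 1
g(12) = mex{1} = 0
So g(12) = 0.
The value of a disjunctive sum is the nim-sum of the parts.
Combined value = 18 ⊕ 0 = 18.

18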